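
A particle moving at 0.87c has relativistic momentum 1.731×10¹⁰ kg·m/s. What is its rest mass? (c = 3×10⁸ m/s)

γ = 1/√(1 - 0.87²) = 2.028
v = 0.87 × 3×10⁸ = 2.610×10⁸ m/s
m = p/(γv) = 1.731×10¹⁰/(2.028 × 2.610×10⁸) = 32.70 kg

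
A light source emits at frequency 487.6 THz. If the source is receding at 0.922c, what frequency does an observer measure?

β = v/c = 0.922
(1-β)/(1+β) = 0.078/1.922 = 0.040583
Doppler factor = √(0.040583) = 0.20145
f_obs = 487.6 × 0.20145 = 98.23 THz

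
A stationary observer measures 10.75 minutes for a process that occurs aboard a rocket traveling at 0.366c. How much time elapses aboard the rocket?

Dilated time Δt = 10.75 minutes
γ = 1/√(1 - 0.366²) = 1.075
Δt₀ = Δt/γ = 10.75/1.075 = 10.00 minutes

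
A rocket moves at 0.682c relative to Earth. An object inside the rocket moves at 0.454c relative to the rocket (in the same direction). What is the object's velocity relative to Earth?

u = (u' + v)/(1 + u'v/c²)
Numerator: 0.454 + 0.682 = 1.136
Denominator: 1 + 0.309628 = 1.309628
u = 1.136/1.309628 = 0.8674c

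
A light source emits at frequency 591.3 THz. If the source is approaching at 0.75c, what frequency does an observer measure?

β = v/c = 0.75
(1+β)/(1-β) = 1.75/0.25 = 7.000
Doppler factor = √(7.000) = 2.6458
f_obs = 591.3 × 2.6458 = 1564 THz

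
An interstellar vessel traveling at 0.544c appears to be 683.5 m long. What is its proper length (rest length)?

Contracted length L = 683.5 m
γ = 1/√(1 - 0.544²) = 1.1918
L₀ = γL = 1.1918 × 683.5 = 814.6 m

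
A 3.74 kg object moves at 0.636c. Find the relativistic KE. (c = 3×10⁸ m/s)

γ = 1/√(1 - 0.636²) = 1.29586
γ - 1 = 0.29586
KE = (γ-1)mc² = 0.29586 × 3.74 × (3×10⁸)² = 9.959×10¹⁶ J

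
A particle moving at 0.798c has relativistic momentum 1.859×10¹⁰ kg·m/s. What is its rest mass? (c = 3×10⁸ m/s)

γ = 1/√(1 - 0.798²) = 1.6593
v = 0.798 × 3×10⁸ = 2.394×10⁸ m/s
m = p/(γv) = 1.859×10¹⁰/(1.6593 × 2.394×10⁸) = 46.80 kg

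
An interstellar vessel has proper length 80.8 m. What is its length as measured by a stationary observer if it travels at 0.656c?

Proper length L₀ = 80.8 m
γ = 1/√(1 - 0.656²) = 1.325
L = L₀/γ = 80.8/1.325 = 60.98 m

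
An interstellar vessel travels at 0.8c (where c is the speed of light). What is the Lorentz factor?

v/c = 0.8, so (v/c)² = 0.64
1 - (v/c)² = 0.36
γ = 1/√(0.36) = 1.667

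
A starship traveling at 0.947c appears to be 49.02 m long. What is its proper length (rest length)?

Contracted length L = 49.02 m
γ = 1/√(1 - 0.947²) = 3.113
L₀ = γL = 3.113 × 49.02 = 152.6 m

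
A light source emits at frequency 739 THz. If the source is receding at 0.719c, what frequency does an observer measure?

β = v/c = 0.719
(1-β)/(1+β) = 0.281/1.719 = 0.16347
Doppler factor = √(0.16347) = 0.4043
f_obs = 739 × 0.4043 = 298.8 THz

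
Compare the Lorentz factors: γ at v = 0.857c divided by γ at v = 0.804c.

γ₁ = 1/√(1 - 0.857²) = 1.941
γ₂ = 1/√(1 - 0.804²) = 1.682
γ₁/γ₂ = 1.941/1.682 = 1.154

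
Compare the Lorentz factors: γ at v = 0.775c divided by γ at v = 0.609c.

γ₁ = 1/√(1 - 0.775²) = 1.582
γ₂ = 1/√(1 - 0.609²) = 1.261
γ₁/γ₂ = 1.582/1.261 = 1.255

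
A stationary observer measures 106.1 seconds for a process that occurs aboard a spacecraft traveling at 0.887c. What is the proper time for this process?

Dilated time Δt = 106.1 seconds
γ = 1/√(1 - 0.887²) = 2.1656
Δt₀ = Δt/γ = 106.1/2.1656 = 48.99 seconds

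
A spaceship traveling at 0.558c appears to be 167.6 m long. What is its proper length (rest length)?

Contracted length L = 167.6 m
γ = 1/√(1 - 0.558²) = 1.205
L₀ = γL = 1.205 × 167.6 = 202.0 m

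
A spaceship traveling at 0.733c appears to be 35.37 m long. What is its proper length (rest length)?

Contracted length L = 35.37 m
γ = 1/√(1 - 0.733²) = 1.4701
L₀ = γL = 1.4701 × 35.37 = 52.00 m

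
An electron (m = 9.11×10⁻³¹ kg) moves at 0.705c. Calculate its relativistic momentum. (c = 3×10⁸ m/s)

γ = 1/√(1 - 0.705²) = 1.410
v = 0.705 × 3×10⁸ = 2.115×10⁸ m/s
p = γmv = 1.410 × 9.11×10⁻³¹ × 2.115×10⁸ = 2.717×10⁻²² kg·m/s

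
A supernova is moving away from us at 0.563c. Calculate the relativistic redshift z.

β = 0.563
(1+β)/(1-β) = 1.563/0.437 = 3.5767
√(3.5767) = 1.8912
z = 1.8912 - 1 = 0.8912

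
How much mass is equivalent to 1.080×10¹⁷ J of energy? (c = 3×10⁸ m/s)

From E = mc², we get m = E/c²
c² = (3×10⁸)² = 9×10¹⁶ m²/s²
m = 1.080×10¹⁷ / 9×10¹⁶ = 1.200 kg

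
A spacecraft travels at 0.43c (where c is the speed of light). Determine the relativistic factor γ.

v/c = 0.43, so (v/c)² = 0.1849
1 - (v/c)² = 0.8151
γ = 1/√(0.8151) = 1.108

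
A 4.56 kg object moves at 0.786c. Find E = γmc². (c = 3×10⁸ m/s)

γ = 1/√(1 - 0.786²) = 1.6175
mc² = 4.56 × (3×10⁸)² = 4.104×10¹⁷ J
E = γmc² = 1.6175 × 4.104×10¹⁷ = 6.638×10¹⁷ J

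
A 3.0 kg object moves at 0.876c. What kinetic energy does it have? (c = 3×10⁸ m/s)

γ = 1/√(1 - 0.876²) = 2.0734
γ - 1 = 1.0734
KE = (γ-1)mc² = 1.0734 × 3.0 × (3×10⁸)² = 2.898×10¹⁷ J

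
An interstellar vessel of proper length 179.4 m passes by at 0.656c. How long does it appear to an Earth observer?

Proper length L₀ = 179.4 m
γ = 1/√(1 - 0.656²) = 1.325
L = L₀/γ = 179.4/1.325 = 135.4 m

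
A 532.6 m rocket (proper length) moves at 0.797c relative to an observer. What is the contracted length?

Proper length L₀ = 532.6 m
γ = 1/√(1 - 0.797²) = 1.6557
L = L₀/γ = 532.6/1.6557 = 321.7 m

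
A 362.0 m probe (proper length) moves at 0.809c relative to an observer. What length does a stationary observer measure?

Proper length L₀ = 362.0 m
γ = 1/√(1 - 0.809²) = 1.701
L = L₀/γ = 362.0/1.701 = 212.8 m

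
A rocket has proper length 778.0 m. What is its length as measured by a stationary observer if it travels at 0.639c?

Proper length L₀ = 778.0 m
γ = 1/√(1 - 0.639²) = 1.30004
L = L₀/γ = 778.0/1.30004 = 598.4 m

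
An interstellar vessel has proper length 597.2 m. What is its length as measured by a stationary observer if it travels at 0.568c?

Proper length L₀ = 597.2 m
γ = 1/√(1 - 0.568²) = 1.215
L = L₀/γ = 597.2/1.215 = 491.5 m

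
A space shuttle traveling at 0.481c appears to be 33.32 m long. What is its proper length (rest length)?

Contracted length L = 33.32 m
γ = 1/√(1 - 0.481²) = 1.14061
L₀ = γL = 1.14061 × 33.32 = 38.01 m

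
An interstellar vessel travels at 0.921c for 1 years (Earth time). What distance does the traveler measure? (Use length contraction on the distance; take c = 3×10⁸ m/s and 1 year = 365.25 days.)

Earth distance: d = v × t = 0.921c × 1 yr = 8.719×10¹⁵ m
γ = 2.567
d' = d/γ = 8.719×10¹⁵/2.567 = 3.397×10¹⁵ m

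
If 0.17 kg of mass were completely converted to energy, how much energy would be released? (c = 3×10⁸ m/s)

Using E = mc²:
c² = (3×10⁸)² = 9×10¹⁶ m²/s²
E = 0.17 × 9×10¹⁶ = 1.530×10¹⁶ J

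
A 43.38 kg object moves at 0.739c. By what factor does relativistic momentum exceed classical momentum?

p_rel = γmv, p_class = mv
Ratio = γ = 1/√(1 - 0.739²) = 1.484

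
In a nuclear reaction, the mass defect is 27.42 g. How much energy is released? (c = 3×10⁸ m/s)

Convert mass defect: Δm = 27.42 g = 0.02742 kg
E = Δm·c² = 0.02742 × (3×10⁸)²
= 0.02742 × 9×10¹⁶ = 2.468×10¹⁵ J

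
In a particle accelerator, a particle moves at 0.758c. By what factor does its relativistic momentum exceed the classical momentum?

p_rel = γmv, p_class = mv
Ratio = γ = 1/√(1 - 0.758²)
= 1/√(0.425436) = 1.533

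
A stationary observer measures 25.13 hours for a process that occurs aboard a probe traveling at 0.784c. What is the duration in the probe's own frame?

Dilated time Δt = 25.13 hours
γ = 1/√(1 - 0.784²) = 1.611
Δt₀ = Δt/γ = 25.13/1.611 = 15.60 hours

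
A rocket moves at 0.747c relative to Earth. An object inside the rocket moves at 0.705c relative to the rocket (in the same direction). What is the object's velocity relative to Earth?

u = (u' + v)/(1 + u'v/c²)
Numerator: 0.705 + 0.747 = 1.452
Denominator: 1 + 0.526635 = 1.526635
u = 1.452/1.526635 = 0.9511c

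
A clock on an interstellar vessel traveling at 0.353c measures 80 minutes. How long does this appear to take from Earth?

Proper time Δt₀ = 80 minutes
γ = 1/√(1 - 0.353²) = 1.0688
Δt = γΔt₀ = 1.0688 × 80 = 85.50 minutes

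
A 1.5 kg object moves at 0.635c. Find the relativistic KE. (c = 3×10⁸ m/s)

γ = 1/√(1 - 0.635²) = 1.29448
γ - 1 = 0.29448
KE = (γ-1)mc² = 0.29448 × 1.5 × (3×10⁸)² = 3.975×10¹⁶ J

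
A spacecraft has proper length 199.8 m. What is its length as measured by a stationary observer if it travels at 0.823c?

Proper length L₀ = 199.8 m
γ = 1/√(1 - 0.823²) = 1.760
L = L₀/γ = 199.8/1.760 = 113.5 m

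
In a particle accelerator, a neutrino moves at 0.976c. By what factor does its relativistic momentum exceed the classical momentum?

p_rel = γmv, p_class = mv
Ratio = γ = 1/√(1 - 0.976²)
= 1/√(0.047424) = 4.592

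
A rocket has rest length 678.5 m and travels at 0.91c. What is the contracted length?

Proper length L₀ = 678.5 m
γ = 1/√(1 - 0.91²) = 2.412
L = L₀/γ = 678.5/2.412 = 281.3 m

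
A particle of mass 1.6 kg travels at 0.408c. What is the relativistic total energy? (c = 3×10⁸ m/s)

γ = 1/√(1 - 0.408²) = 1.095
mc² = 1.6 × (3×10⁸)² = 1.440×10¹⁷ J
E = γmc² = 1.095 × 1.440×10¹⁷ = 1.577×10¹⁷ J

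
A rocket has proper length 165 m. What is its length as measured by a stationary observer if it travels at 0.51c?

Proper length L₀ = 165 m
γ = 1/√(1 - 0.51²) = 1.163
L = L₀/γ = 165/1.163 = 141.9 m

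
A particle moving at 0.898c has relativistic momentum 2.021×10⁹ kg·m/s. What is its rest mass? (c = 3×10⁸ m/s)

γ = 1/√(1 - 0.898²) = 2.2728
v = 0.898 × 3×10⁸ = 2.694×10⁸ m/s
m = p/(γv) = 2.021×10⁹/(2.2728 × 2.694×10⁸) = 3.301 kg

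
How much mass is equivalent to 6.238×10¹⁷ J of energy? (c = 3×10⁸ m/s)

From E = mc², we get m = E/c²
c² = (3×10⁸)² = 9×10¹⁶ m²/s²
m = 6.238×10¹⁷ / 9×10¹⁶ = 6.931 kg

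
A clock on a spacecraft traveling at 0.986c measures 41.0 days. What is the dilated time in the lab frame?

Proper time Δt₀ = 41.0 days
γ = 1/√(1 - 0.986²) = 5.997
Δt = γΔt₀ = 5.997 × 41.0 = 245.9 days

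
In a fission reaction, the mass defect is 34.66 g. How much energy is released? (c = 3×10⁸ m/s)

Convert mass defect: Δm = 34.66 g = 0.03466 kg
E = Δm·c² = 0.03466 × (3×10⁸)²
= 0.03466 × 9×10¹⁶ = 3.119×10¹⁵ J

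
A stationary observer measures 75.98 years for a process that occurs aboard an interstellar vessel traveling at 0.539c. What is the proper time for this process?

Dilated time Δt = 75.98 years
γ = 1/√(1 - 0.539²) = 1.1872
Δt₀ = Δt/γ = 75.98/1.1872 = 64.00 years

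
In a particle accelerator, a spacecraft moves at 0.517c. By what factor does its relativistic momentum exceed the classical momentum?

p_rel = γmv, p_class = mv
Ratio = γ = 1/√(1 - 0.517²)
= 1/√(0.732711) = 1.168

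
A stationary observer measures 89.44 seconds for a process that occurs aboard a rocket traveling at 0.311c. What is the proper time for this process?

Dilated time Δt = 89.44 seconds
γ = 1/√(1 - 0.311²) = 1.0522
Δt₀ = Δt/γ = 89.44/1.0522 = 85.00 seconds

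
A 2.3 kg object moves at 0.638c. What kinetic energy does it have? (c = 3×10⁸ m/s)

γ = 1/√(1 - 0.638²) = 1.29864
γ - 1 = 0.29864
KE = (γ-1)mc² = 0.29864 × 2.3 × (3×10⁸)² = 6.182×10¹⁶ J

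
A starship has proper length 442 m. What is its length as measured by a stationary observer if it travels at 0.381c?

Proper length L₀ = 442 m
γ = 1/√(1 - 0.381²) = 1.0816
L = L₀/γ = 442/1.0816 = 408.7 m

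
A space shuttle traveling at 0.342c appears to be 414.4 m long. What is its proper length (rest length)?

Contracted length L = 414.4 m
γ = 1/√(1 - 0.342²) = 1.0642
L₀ = γL = 1.0642 × 414.4 = 441.0 m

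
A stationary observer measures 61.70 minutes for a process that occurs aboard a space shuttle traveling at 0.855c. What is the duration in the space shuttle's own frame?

Dilated time Δt = 61.70 minutes
γ = 1/√(1 - 0.855²) = 1.928
Δt₀ = Δt/γ = 61.70/1.928 = 32.00 minutes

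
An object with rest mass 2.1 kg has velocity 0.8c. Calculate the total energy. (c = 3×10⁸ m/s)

γ = 1/√(1 - 0.8²) = 1.6667
mc² = 2.1 × (3×10⁸)² = 1.890×10¹⁷ J
E = γmc² = 1.6667 × 1.890×10¹⁷ = 3.150×10¹⁷ J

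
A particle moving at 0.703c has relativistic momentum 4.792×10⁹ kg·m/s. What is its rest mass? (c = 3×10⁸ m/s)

γ = 1/√(1 - 0.703²) = 1.406
v = 0.703 × 3×10⁸ = 2.109×10⁸ m/s
m = p/(γv) = 4.792×10⁹/(1.406 × 2.109×10⁸) = 16.16 kg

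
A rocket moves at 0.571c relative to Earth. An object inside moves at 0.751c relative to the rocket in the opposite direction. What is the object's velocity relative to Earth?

Object's velocity in rocket frame is u' = -0.751c
u = (u' + v)/(1 + u'v/c²) = (v - 0.751)/(1 - 0.751·v/c²)
Numerator: 0.571 - 0.751 = -0.18
Denominator: 1 - 0.428821 = 0.571179
u = -0.18/0.571179 = -0.3151c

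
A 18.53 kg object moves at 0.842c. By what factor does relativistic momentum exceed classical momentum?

p_rel = γmv, p_class = mv
Ratio = γ = 1/√(1 - 0.842²) = 1.854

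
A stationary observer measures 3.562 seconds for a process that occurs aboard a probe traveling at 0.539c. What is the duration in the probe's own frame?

Dilated time Δt = 3.562 seconds
γ = 1/√(1 - 0.539²) = 1.1872
Δt₀ = Δt/γ = 3.562/1.1872 = 3.000 seconds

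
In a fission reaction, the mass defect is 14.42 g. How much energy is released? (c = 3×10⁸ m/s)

Convert mass defect: Δm = 14.42 g = 0.01442 kg
E = Δm·c² = 0.01442 × (3×10⁸)²
= 0.01442 × 9×10¹⁶ = 1.298×10¹⁵ J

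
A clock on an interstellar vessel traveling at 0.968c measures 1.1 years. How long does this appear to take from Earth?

Proper time Δt₀ = 1.1 years
γ = 1/√(1 - 0.968²) = 3.9849
Δt = γΔt₀ = 3.9849 × 1.1 = 4.383 years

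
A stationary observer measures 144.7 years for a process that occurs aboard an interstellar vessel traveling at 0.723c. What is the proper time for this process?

Dilated time Δt = 144.7 years
γ = 1/√(1 - 0.723²) = 1.4475
Δt₀ = Δt/γ = 144.7/1.4475 = 99.97 years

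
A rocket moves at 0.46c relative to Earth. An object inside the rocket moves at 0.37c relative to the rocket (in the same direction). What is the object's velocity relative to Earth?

u = (u' + v)/(1 + u'v/c²)
Numerator: 0.37 + 0.46 = 0.83
Denominator: 1 + 0.1702 = 1.1702
u = 0.83/1.1702 = 0.7093c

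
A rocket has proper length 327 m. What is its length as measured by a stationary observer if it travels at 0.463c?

Proper length L₀ = 327 m
γ = 1/√(1 - 0.463²) = 1.1282
L = L₀/γ = 327/1.1282 = 289.8 m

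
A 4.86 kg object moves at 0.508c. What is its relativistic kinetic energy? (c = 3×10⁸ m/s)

γ = 1/√(1 - 0.508²) = 1.16096
γ - 1 = 0.16096
KE = (γ-1)mc² = 0.16096 × 4.86 × (3×10⁸)² = 7.040×10¹⁶ J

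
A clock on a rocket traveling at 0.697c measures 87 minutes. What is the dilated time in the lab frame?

Proper time Δt₀ = 87 minutes
γ = 1/√(1 - 0.697²) = 1.3946
Δt = γΔt₀ = 1.3946 × 87 = 121.3 minutes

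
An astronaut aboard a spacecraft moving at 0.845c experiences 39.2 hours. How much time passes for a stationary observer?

Proper time Δt₀ = 39.2 hours
γ = 1/√(1 - 0.845²) = 1.870
Δt = γΔt₀ = 1.870 × 39.2 = 73.30 hours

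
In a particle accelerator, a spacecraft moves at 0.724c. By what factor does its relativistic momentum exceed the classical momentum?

p_rel = γmv, p_class = mv
Ratio = γ = 1/√(1 - 0.724²)
= 1/√(0.475824) = 1.450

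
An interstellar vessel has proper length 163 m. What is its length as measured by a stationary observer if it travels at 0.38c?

Proper length L₀ = 163 m
γ = 1/√(1 - 0.38²) = 1.081
L = L₀/γ = 163/1.081 = 150.8 m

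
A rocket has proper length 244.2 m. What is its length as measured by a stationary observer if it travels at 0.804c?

Proper length L₀ = 244.2 m
γ = 1/√(1 - 0.804²) = 1.682
L = L₀/γ = 244.2/1.682 = 145.2 m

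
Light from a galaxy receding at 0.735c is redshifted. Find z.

β = 0.735
(1+β)/(1-β) = 1.735/0.265 = 6.547
√(6.547) = 2.559
z = 2.559 - 1 = 1.559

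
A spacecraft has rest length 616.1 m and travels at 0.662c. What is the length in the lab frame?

Proper length L₀ = 616.1 m
γ = 1/√(1 - 0.662²) = 1.334
L = L₀/γ = 616.1/1.334 = 461.8 m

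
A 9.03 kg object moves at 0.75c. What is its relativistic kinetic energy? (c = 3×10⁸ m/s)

γ = 1/√(1 - 0.75²) = 1.5119
γ - 1 = 0.5119
KE = (γ-1)mc² = 0.5119 × 9.03 × (3×10⁸)² = 4.160×10¹⁷ J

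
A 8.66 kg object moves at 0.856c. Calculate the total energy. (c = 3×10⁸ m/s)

γ = 1/√(1 - 0.856²) = 1.9343
mc² = 8.66 × (3×10⁸)² = 7.794×10¹⁷ J
E = γmc² = 1.9343 × 7.794×10¹⁷ = 1.508×10¹⁸ J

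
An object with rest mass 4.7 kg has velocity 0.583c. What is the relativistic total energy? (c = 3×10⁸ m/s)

γ = 1/√(1 - 0.583²) = 1.2308
mc² = 4.7 × (3×10⁸)² = 4.230×10¹⁷ J
E = γmc² = 1.2308 × 4.230×10¹⁷ = 5.206×10¹⁷ J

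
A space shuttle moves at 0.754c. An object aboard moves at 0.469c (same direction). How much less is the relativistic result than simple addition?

Classical: u' + v = 0.469 + 0.754 = 1.223c
Relativistic: u = (0.469 + 0.754)/(1 + 0.353626) = 1.223/1.353626 = 0.9035c
Difference: 1.223 - 0.9035 = 0.3195c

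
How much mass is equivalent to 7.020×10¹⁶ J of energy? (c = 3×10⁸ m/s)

From E = mc², we get m = E/c²
c² = (3×10⁸)² = 9×10¹⁶ m²/s²
m = 7.020×10¹⁶ / 9×10¹⁶ = 0.7800 kg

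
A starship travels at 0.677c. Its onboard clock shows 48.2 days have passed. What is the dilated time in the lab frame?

Proper time Δt₀ = 48.2 days
γ = 1/√(1 - 0.677²) = 1.3587
Δt = γΔt₀ = 1.3587 × 48.2 = 65.49 days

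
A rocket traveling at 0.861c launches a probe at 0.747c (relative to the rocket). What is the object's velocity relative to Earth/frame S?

u = (u' + v)/(1 + u'v/c²)
Numerator: 0.747 + 0.861 = 1.608
Denominator: 1 + 0.643167 = 1.643167
u = 1.608/1.643167 = 0.9786c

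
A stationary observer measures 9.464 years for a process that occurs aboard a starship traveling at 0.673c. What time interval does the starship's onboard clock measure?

Dilated time Δt = 9.464 years
γ = 1/√(1 - 0.673²) = 1.352
Δt₀ = Δt/γ = 9.464/1.352 = 7.000 years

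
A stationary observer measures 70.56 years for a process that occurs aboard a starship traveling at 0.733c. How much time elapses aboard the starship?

Dilated time Δt = 70.56 years
γ = 1/√(1 - 0.733²) = 1.470
Δt₀ = Δt/γ = 70.56/1.470 = 48.00 years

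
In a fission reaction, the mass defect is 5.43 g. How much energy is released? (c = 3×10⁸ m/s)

Convert mass defect: Δm = 5.43 g = 0.00543 kg
E = Δm·c² = 0.00543 × (3×10⁸)²
= 0.00543 × 9×10¹⁶ = 4.887×10¹⁴ J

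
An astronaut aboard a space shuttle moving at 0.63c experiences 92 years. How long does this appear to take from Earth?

Proper time Δt₀ = 92 years
γ = 1/√(1 - 0.63²) = 1.288
Δt = γΔt₀ = 1.288 × 92 = 118.5 years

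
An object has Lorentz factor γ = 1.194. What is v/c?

From γ = 1/√(1 - v²/c²):
1/γ² = 1/1.194² = 0.7014
v²/c² = 1 - 0.7014 = 0.2986
v/c = √(0.2986) = 0.5464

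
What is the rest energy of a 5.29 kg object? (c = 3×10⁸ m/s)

c² = (3×10⁸)² = 9.000×10¹⁶ m²/s²
E₀ = mc² = 5.29 × 9.000×10¹⁶ = 4.761×10¹⁷ J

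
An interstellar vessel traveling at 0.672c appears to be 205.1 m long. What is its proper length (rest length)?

Contracted length L = 205.1 m
γ = 1/√(1 - 0.672²) = 1.35035
L₀ = γL = 1.35035 × 205.1 = 277.0 m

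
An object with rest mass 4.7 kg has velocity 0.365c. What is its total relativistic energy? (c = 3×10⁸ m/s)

γ = 1/√(1 - 0.365²) = 1.074
mc² = 4.7 × (3×10⁸)² = 4.230×10¹⁷ J
E = γmc² = 1.074 × 4.230×10¹⁷ = 4.543×10¹⁷ J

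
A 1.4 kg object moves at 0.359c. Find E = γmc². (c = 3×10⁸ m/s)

γ = 1/√(1 - 0.359²) = 1.0714
mc² = 1.4 × (3×10⁸)² = 1.260×10¹⁷ J
E = γmc² = 1.0714 × 1.260×10¹⁷ = 1.350×10¹⁷ J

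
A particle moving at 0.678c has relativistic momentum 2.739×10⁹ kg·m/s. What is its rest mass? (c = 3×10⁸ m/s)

γ = 1/√(1 - 0.678²) = 1.36043
v = 0.678 × 3×10⁸ = 2.034×10⁸ m/s
m = p/(γv) = 2.739×10⁹/(1.36043 × 2.034×10⁸) = 9.898 kg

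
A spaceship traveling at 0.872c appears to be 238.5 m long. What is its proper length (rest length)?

Contracted length L = 238.5 m
γ = 1/√(1 - 0.872²) = 2.0429
L₀ = γL = 2.0429 × 238.5 = 487.2 m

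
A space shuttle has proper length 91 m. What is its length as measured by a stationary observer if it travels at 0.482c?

Proper length L₀ = 91 m
γ = 1/√(1 - 0.482²) = 1.1413
L = L₀/γ = 91/1.1413 = 79.73 m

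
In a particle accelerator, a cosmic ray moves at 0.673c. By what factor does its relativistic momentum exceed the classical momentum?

p_rel = γmv, p_class = mv
Ratio = γ = 1/√(1 - 0.673²)
= 1/√(0.547071) = 1.352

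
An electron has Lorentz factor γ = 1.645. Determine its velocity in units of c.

From γ = 1/√(1 - v²/c²):
1/γ² = 1/1.645² = 0.3695
v²/c² = 1 - 0.3695 = 0.6305
v/c = √(0.6305) = 0.7940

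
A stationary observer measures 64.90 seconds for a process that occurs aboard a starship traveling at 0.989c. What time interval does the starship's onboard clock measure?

Dilated time Δt = 64.90 seconds
γ = 1/√(1 - 0.989²) = 6.7606
Δt₀ = Δt/γ = 64.90/6.7606 = 9.600 seconds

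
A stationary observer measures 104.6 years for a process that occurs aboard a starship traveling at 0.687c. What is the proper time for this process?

Dilated time Δt = 104.6 years
γ = 1/√(1 - 0.687²) = 1.3762
Δt₀ = Δt/γ = 104.6/1.3762 = 76.01 years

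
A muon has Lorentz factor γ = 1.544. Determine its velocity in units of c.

From γ = 1/√(1 - v²/c²):
1/γ² = 1/1.544² = 0.4195
v²/c² = 1 - 0.4195 = 0.5805
v/c = √(0.5805) = 0.7619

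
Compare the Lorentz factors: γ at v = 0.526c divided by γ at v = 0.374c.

γ₁ = 1/√(1 - 0.526²) = 1.1758
γ₂ = 1/√(1 - 0.374²) = 1.0783
γ₁/γ₂ = 1.1758/1.0783 = 1.090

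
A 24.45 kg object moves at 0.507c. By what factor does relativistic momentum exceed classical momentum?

p_rel = γmv, p_class = mv
Ratio = γ = 1/√(1 - 0.507²) = 1.160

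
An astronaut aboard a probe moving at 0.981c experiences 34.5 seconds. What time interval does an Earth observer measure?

Proper time Δt₀ = 34.5 seconds
γ = 1/√(1 - 0.981²) = 5.154
Δt = γΔt₀ = 5.154 × 34.5 = 177.8 seconds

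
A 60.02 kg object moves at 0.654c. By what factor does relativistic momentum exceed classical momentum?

p_rel = γmv, p_class = mv
Ratio = γ = 1/√(1 - 0.654²) = 1.322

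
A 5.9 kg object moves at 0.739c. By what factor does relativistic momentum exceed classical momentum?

p_rel = γmv, p_class = mv
Ratio = γ = 1/√(1 - 0.739²) = 1.484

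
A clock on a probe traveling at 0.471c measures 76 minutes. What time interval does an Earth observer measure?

Proper time Δt₀ = 76 minutes
γ = 1/√(1 - 0.471²) = 1.1336
Δt = γΔt₀ = 1.1336 × 76 = 86.15 minutes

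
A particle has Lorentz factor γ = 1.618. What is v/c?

From γ = 1/√(1 - v²/c²):
1/γ² = 1/1.618² = 0.3820
v²/c² = 1 - 0.3820 = 0.6180
v/c = √(0.6180) = 0.7861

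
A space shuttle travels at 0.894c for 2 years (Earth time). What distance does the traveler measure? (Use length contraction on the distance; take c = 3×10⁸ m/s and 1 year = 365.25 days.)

Earth distance: d = v × t = 0.894c × 2 yr = 1.693×10¹⁶ m
γ = 2.232
d' = d/γ = 1.693×10¹⁶/2.232 = 7.585×10¹⁵ m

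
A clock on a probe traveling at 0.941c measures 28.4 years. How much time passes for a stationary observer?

Proper time Δt₀ = 28.4 years
γ = 1/√(1 - 0.941²) = 2.955
Δt = γΔt₀ = 2.955 × 28.4 = 83.92 years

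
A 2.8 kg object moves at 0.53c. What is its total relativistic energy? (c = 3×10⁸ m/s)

γ = 1/√(1 - 0.53²) = 1.1792
mc² = 2.8 × (3×10⁸)² = 2.520×10¹⁷ J
E = γmc² = 1.1792 × 2.520×10¹⁷ = 2.972×10¹⁷ J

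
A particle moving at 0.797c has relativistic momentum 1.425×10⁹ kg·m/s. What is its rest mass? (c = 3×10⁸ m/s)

γ = 1/√(1 - 0.797²) = 1.6557
v = 0.797 × 3×10⁸ = 2.391×10⁸ m/s
m = p/(γv) = 1.425×10⁹/(1.6557 × 2.391×10⁸) = 3.600 kg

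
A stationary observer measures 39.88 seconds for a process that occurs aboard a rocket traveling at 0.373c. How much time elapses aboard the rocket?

Dilated time Δt = 39.88 seconds
γ = 1/√(1 - 0.373²) = 1.0778
Δt₀ = Δt/γ = 39.88/1.0778 = 37.00 seconds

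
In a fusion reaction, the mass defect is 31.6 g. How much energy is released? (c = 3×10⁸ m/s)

Convert mass defect: Δm = 31.6 g = 0.0316 kg
E = Δm·c² = 0.0316 × (3×10⁸)²
= 0.0316 × 9×10¹⁶ = 2.844×10¹⁵ J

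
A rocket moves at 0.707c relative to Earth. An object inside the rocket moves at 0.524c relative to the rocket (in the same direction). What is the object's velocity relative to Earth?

u = (u' + v)/(1 + u'v/c²)
Numerator: 0.524 + 0.707 = 1.231
Denominator: 1 + 0.370468 = 1.370468
u = 1.231/1.370468 = 0.8982c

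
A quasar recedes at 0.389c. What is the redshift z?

β = 0.389
(1+β)/(1-β) = 1.389/0.611 = 2.27332
√(2.27332) = 1.5078
z = 1.5078 - 1 = 0.5078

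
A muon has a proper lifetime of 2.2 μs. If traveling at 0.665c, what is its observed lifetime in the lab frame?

Proper lifetime τ₀ = 2.2 μs
γ = 1/√(1 - 0.665²) = 1.339
τ = γτ₀ = 1.339 × 2.2 μs = 2.946 μs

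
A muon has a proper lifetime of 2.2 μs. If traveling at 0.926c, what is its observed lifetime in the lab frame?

Proper lifetime τ₀ = 2.2 μs
γ = 1/√(1 - 0.926²) = 2.6488
τ = γτ₀ = 2.6488 × 2.2 μs = 5.827 μs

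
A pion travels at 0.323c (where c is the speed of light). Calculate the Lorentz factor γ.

v/c = 0.323, so (v/c)² = 0.104329
1 - (v/c)² = 0.895671
γ = 1/√(0.895671) = 1.057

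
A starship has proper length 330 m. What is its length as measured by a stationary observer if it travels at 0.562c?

Proper length L₀ = 330 m
γ = 1/√(1 - 0.562²) = 1.209
L = L₀/γ = 330/1.209 = 273.0 m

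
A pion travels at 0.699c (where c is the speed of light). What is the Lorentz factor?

v/c = 0.699, so (v/c)² = 0.488601
1 - (v/c)² = 0.511399
γ = 1/√(0.511399) = 1.398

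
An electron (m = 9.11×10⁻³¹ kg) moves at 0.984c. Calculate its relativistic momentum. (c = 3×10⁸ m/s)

γ = 1/√(1 - 0.984²) = 5.613
v = 0.984 × 3×10⁸ = 2.952×10⁸ m/s
p = γmv = 5.613 × 9.11×10⁻³¹ × 2.952×10⁸ = 1.509×10⁻²¹ kg·m/s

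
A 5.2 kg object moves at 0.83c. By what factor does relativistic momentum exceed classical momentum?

p_rel = γmv, p_class = mv
Ratio = γ = 1/√(1 - 0.83²) = 1.793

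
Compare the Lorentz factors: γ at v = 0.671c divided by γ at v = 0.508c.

γ₁ = 1/√(1 - 0.671²) = 1.349
γ₂ = 1/√(1 - 0.508²) = 1.161
γ₁/γ₂ = 1.349/1.161 = 1.162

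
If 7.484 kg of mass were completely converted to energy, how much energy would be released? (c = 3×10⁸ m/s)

Using E = mc²:
c² = (3×10⁸)² = 9×10¹⁶ m²/s²
E = 7.484 × 9×10¹⁶ = 6.736×10¹⁷ J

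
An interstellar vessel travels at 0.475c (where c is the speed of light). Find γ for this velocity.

v/c = 0.475, so (v/c)² = 0.225625
1 - (v/c)² = 0.774375
γ = 1/√(0.774375) = 1.136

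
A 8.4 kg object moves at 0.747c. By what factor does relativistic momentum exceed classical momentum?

p_rel = γmv, p_class = mv
Ratio = γ = 1/√(1 - 0.747²) = 1.504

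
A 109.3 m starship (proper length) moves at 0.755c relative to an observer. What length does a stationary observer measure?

Proper length L₀ = 109.3 m
γ = 1/√(1 - 0.755²) = 1.525
L = L₀/γ = 109.3/1.525 = 71.67 m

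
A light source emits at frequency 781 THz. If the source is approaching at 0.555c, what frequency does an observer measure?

β = v/c = 0.555
(1+β)/(1-β) = 1.555/0.445 = 3.494
Doppler factor = √(3.494) = 1.869
f_obs = 781 × 1.869 = 1460 THz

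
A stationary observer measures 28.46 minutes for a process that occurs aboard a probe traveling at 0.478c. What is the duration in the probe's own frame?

Dilated time Δt = 28.46 minutes
γ = 1/√(1 - 0.478²) = 1.1385
Δt₀ = Δt/γ = 28.46/1.1385 = 25.00 minutes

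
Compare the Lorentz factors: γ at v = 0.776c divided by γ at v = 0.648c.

γ₁ = 1/√(1 - 0.776²) = 1.5855
γ₂ = 1/√(1 - 0.648²) = 1.3130
γ₁/γ₂ = 1.5855/1.3130 = 1.208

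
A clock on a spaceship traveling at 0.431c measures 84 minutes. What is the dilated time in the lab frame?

Proper time Δt₀ = 84 minutes
γ = 1/√(1 - 0.431²) = 1.1082
Δt = γΔt₀ = 1.1082 × 84 = 93.09 minutes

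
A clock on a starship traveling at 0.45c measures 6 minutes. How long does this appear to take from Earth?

Proper time Δt₀ = 6 minutes
γ = 1/√(1 - 0.45²) = 1.1198
Δt = γΔt₀ = 1.1198 × 6 = 6.719 minutes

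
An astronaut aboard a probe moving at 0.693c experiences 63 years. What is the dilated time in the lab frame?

Proper time Δt₀ = 63 years
γ = 1/√(1 - 0.693²) = 1.3871
Δt = γΔt₀ = 1.3871 × 63 = 87.39 years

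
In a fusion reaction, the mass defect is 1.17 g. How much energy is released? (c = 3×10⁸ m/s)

Convert mass defect: Δm = 1.17 g = 0.00117 kg
E = Δm·c² = 0.00117 × (3×10⁸)²
= 0.00117 × 9×10¹⁶ = 1.053×10¹⁴ J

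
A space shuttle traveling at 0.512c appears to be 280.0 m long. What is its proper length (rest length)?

Contracted length L = 280.0 m
γ = 1/√(1 - 0.512²) = 1.1642
L₀ = γL = 1.1642 × 280.0 = 326.0 m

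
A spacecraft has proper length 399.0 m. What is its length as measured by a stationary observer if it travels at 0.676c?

Proper length L₀ = 399.0 m
γ = 1/√(1 - 0.676²) = 1.357
L = L₀/γ = 399.0/1.357 = 294.0 m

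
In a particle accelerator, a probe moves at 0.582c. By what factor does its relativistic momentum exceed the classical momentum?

p_rel = γmv, p_class = mv
Ratio = γ = 1/√(1 - 0.582²)
= 1/√(0.661276) = 1.230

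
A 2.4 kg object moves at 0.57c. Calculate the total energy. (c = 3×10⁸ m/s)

γ = 1/√(1 - 0.57²) = 1.217
mc² = 2.4 × (3×10⁸)² = 2.160×10¹⁷ J
E = γmc² = 1.217 × 2.160×10¹⁷ = 2.629×10¹⁷ J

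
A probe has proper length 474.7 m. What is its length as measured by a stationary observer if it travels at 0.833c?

Proper length L₀ = 474.7 m
γ = 1/√(1 - 0.833²) = 1.8074
L = L₀/γ = 474.7/1.8074 = 262.6 m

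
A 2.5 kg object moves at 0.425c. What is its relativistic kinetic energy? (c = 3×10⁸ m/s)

γ = 1/√(1 - 0.425²) = 1.10474
γ - 1 = 0.10474
KE = (γ-1)mc² = 0.10474 × 2.5 × (3×10⁸)² = 2.357×10¹⁶ J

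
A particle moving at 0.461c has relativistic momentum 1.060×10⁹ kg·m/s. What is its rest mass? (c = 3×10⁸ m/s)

γ = 1/√(1 - 0.461²) = 1.127
v = 0.461 × 3×10⁸ = 1.383×10⁸ m/s
m = p/(γv) = 1.060×10⁹/(1.127 × 1.383×10⁸) = 6.801 kg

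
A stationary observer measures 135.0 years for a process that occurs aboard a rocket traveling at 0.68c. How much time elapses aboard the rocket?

Dilated time Δt = 135.0 years
γ = 1/√(1 - 0.68²) = 1.3639
Δt₀ = Δt/γ = 135.0/1.3639 = 98.98 years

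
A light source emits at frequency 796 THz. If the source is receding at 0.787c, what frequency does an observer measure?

β = v/c = 0.787
(1-β)/(1+β) = 0.213/1.787 = 0.11919
Doppler factor = √(0.11919) = 0.3452
f_obs = 796 × 0.3452 = 274.8 THz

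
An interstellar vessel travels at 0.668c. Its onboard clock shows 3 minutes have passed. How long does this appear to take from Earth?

Proper time Δt₀ = 3 minutes
γ = 1/√(1 - 0.668²) = 1.3438
Δt = γΔt₀ = 1.3438 × 3 = 4.031 minutes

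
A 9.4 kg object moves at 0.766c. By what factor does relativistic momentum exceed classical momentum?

p_rel = γmv, p_class = mv
Ratio = γ = 1/√(1 - 0.766²) = 1.556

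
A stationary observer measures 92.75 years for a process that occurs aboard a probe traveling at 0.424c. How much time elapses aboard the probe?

Dilated time Δt = 92.75 years
γ = 1/√(1 - 0.424²) = 1.1042
Δt₀ = Δt/γ = 92.75/1.1042 = 84.00 years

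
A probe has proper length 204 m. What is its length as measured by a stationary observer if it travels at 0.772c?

Proper length L₀ = 204 m
γ = 1/√(1 - 0.772²) = 1.573
L = L₀/γ = 204/1.573 = 129.7 m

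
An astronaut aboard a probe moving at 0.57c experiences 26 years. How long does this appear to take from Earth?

Proper time Δt₀ = 26 years
γ = 1/√(1 - 0.57²) = 1.217
Δt = γΔt₀ = 1.217 × 26 = 31.64 years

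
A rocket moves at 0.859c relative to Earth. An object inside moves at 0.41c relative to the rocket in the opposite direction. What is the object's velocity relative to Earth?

Object's velocity in rocket frame is u' = -0.41c
u = (u' + v)/(1 + u'v/c²) = (v - 0.41)/(1 - 0.41·v/c²)
Numerator: 0.859 - 0.41 = 0.449
Denominator: 1 - 0.35219 = 0.64781
u = 0.449/0.64781 = 0.6931c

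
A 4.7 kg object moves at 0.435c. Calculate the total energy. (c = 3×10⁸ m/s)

γ = 1/√(1 - 0.435²) = 1.1106
mc² = 4.7 × (3×10⁸)² = 4.230×10¹⁷ J
E = γmc² = 1.1106 × 4.230×10¹⁷ = 4.698×10¹⁷ J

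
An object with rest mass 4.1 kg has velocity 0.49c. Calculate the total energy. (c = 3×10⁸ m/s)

γ = 1/√(1 - 0.49²) = 1.1472
mc² = 4.1 × (3×10⁸)² = 3.690×10¹⁷ J
E = γmc² = 1.1472 × 3.690×10¹⁷ = 4.233×10¹⁷ J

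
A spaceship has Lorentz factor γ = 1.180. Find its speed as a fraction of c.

From γ = 1/√(1 - v²/c²):
1/γ² = 1/1.180² = 0.71818
v²/c² = 1 - 0.71818 = 0.28182
v/c = √(0.28182) = 0.5309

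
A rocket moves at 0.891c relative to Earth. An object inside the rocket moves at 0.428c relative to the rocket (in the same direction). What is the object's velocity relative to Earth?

u = (u' + v)/(1 + u'v/c²)
Numerator: 0.428 + 0.891 = 1.319
Denominator: 1 + 0.381348 = 1.381348
u = 1.319/1.381348 = 0.9549c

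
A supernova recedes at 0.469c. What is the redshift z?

β = 0.469
(1+β)/(1-β) = 1.469/0.531 = 2.7665
√(2.7665) = 1.6633
z = 1.6633 - 1 = 0.6633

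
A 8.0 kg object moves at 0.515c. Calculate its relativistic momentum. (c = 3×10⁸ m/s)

γ = 1/√(1 - 0.515²) = 1.167
v = 0.515 × 3×10⁸ = 1.545×10⁸ m/s
p = γmv = 1.167 × 8.0 × 1.545×10⁸ = 1.442×10⁹ kg·m/s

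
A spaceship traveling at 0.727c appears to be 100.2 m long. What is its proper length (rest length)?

Contracted length L = 100.2 m
γ = 1/√(1 - 0.727²) = 1.456
L₀ = γL = 1.456 × 100.2 = 145.9 m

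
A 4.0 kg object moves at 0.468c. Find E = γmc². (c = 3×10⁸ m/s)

γ = 1/√(1 - 0.468²) = 1.1316
mc² = 4.0 × (3×10⁸)² = 3.600×10¹⁷ J
E = γmc² = 1.1316 × 3.600×10¹⁷ = 4.074×10¹⁷ J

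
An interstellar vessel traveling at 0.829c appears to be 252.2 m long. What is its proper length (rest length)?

Contracted length L = 252.2 m
γ = 1/√(1 - 0.829²) = 1.7881
L₀ = γL = 1.7881 × 252.2 = 451.0 m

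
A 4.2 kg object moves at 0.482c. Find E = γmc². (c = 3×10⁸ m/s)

γ = 1/√(1 - 0.482²) = 1.1413
mc² = 4.2 × (3×10⁸)² = 3.780×10¹⁷ J
E = γmc² = 1.1413 × 3.780×10¹⁷ = 4.314×10¹⁷ J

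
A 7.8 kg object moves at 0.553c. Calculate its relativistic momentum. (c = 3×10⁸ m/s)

γ = 1/√(1 - 0.553²) = 1.200
v = 0.553 × 3×10⁸ = 1.659×10⁸ m/s
p = γmv = 1.200 × 7.8 × 1.659×10⁸ = 1.553×10⁹ kg·m/s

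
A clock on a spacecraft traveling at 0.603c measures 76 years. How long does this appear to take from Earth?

Proper time Δt₀ = 76 years
γ = 1/√(1 - 0.603²) = 1.2535
Δt = γΔt₀ = 1.2535 × 76 = 95.27 years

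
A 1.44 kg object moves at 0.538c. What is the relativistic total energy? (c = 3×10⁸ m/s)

γ = 1/√(1 - 0.538²) = 1.186
mc² = 1.44 × (3×10⁸)² = 1.296×10¹⁷ J
E = γmc² = 1.186 × 1.296×10¹⁷ = 1.537×10¹⁷ J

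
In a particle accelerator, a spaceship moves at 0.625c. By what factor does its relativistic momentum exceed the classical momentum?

p_rel = γmv, p_class = mv
Ratio = γ = 1/√(1 - 0.625²)
= 1/√(0.609375) = 1.281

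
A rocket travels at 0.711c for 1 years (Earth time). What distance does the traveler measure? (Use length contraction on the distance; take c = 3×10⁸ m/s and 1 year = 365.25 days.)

Earth distance: d = v × t = 0.711c × 1 yr = 6.731×10¹⁵ m
γ = 1.422
d' = d/γ = 6.731×10¹⁵/1.422 = 4.733×10¹⁵ m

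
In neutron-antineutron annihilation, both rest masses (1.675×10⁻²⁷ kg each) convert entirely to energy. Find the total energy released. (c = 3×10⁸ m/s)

Both particles have the same rest mass, so total mass = 2m
E = 2m·c² = 2 × 1.675×10⁻²⁷ × (3×10⁸)²
= 2 × 1.675×10⁻²⁷ × 9×10¹⁶
= 3.015×10⁻¹⁰ J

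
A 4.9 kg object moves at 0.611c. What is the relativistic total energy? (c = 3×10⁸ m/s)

γ = 1/√(1 - 0.611²) = 1.2632
mc² = 4.9 × (3×10⁸)² = 4.410×10¹⁷ J
E = γmc² = 1.2632 × 4.410×10¹⁷ = 5.571×10¹⁷ J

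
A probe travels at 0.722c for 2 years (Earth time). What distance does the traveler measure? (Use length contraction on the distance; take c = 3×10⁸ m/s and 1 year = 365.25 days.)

Earth distance: d = v × t = 0.722c × 2 yr = 1.3671×10¹⁶ m
γ = 1.4453
d' = d/γ = 1.3671×10¹⁶/1.4453 = 9.459×10¹⁵ m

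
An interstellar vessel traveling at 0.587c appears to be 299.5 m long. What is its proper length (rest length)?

Contracted length L = 299.5 m
γ = 1/√(1 - 0.587²) = 1.235
L₀ = γL = 1.235 × 299.5 = 369.9 m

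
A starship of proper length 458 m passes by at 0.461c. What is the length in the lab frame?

Proper length L₀ = 458 m
γ = 1/√(1 - 0.461²) = 1.127
L = L₀/γ = 458/1.127 = 406.4 m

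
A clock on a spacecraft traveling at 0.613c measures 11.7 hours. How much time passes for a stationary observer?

Proper time Δt₀ = 11.7 hours
γ = 1/√(1 - 0.613²) = 1.266
Δt = γΔt₀ = 1.266 × 11.7 = 14.81 hours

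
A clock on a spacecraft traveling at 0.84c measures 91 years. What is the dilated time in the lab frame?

Proper time Δt₀ = 91 years
γ = 1/√(1 - 0.84²) = 1.843
Δt = γΔt₀ = 1.843 × 91 = 167.7 years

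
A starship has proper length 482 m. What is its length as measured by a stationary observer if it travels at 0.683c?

Proper length L₀ = 482 m
γ = 1/√(1 - 0.683²) = 1.369
L = L₀/γ = 482/1.369 = 352.1 m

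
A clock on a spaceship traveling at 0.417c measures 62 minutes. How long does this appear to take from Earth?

Proper time Δt₀ = 62 minutes
γ = 1/√(1 - 0.417²) = 1.1002
Δt = γΔt₀ = 1.1002 × 62 = 68.21 minutes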